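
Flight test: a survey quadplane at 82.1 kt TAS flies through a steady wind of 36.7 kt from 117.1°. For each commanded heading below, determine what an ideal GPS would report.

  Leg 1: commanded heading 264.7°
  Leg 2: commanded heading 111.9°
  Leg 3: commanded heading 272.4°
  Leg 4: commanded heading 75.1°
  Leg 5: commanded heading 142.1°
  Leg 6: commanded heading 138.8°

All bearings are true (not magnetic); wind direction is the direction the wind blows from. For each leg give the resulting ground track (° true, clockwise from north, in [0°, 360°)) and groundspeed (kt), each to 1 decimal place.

Leg 1: heading 264.7°; drift +9.9° → track 274.6°, groundspeed 114.8 kt
Leg 2: heading 111.9°; drift -4.2° → track 107.7°, groundspeed 45.7 kt
Leg 3: heading 272.4°; drift +7.6° → track 280.0°, groundspeed 116.5 kt
Leg 4: heading 75.1°; drift -24.1° → track 51.0°, groundspeed 60.1 kt
Leg 5: heading 142.1°; drift +17.6° → track 159.7°, groundspeed 51.2 kt
Leg 6: heading 138.8°; drift +15.8° → track 154.6°, groundspeed 49.9 kt

Leg 1: track=274.6°, groundspeed=114.8 kt
Leg 2: track=107.7°, groundspeed=45.7 kt
Leg 3: track=280.0°, groundspeed=116.5 kt
Leg 4: track=51.0°, groundspeed=60.1 kt
Leg 5: track=159.7°, groundspeed=51.2 kt
Leg 6: track=154.6°, groundspeed=49.9 kt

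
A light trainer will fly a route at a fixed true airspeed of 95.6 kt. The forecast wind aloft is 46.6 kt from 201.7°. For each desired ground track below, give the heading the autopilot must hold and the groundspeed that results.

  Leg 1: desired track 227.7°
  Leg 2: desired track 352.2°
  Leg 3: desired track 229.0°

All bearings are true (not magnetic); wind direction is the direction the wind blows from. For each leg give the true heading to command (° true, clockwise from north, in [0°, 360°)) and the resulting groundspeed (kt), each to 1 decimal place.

Leg 1: desired track 227.7°; wind correction -12.3° → command heading 215.4°, groundspeed 51.5 kt
Leg 2: desired track 352.2°; wind correction -13.9° → command heading 338.3°, groundspeed 133.4 kt
Leg 3: desired track 229.0°; wind correction -12.9° → command heading 216.1°, groundspeed 51.8 kt

Leg 1: heading=215.4°, groundspeed=51.5 kt
Leg 2: heading=338.3°, groundspeed=133.4 kt
Leg 3: heading=216.1°, groundspeed=51.8 kt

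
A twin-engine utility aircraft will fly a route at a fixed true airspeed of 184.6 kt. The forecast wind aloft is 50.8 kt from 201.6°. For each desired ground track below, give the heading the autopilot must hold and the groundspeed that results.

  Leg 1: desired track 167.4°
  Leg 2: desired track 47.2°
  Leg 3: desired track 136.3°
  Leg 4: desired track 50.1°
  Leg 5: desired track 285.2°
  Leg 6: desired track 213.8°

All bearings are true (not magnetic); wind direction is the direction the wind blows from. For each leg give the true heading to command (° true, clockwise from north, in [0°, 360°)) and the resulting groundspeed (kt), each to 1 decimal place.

Leg 1: heading=176.3°, groundspeed=140.4 kt
Leg 2: heading=54.0°, groundspeed=229.1 kt
Leg 3: heading=150.8°, groundspeed=157.5 kt
Leg 4: heading=57.6°, groundspeed=227.6 kt
Leg 5: heading=269.3°, groundspeed=171.9 kt
Leg 6: heading=210.5°, groundspeed=134.6 kt

Leg 1: desired track 167.4°; wind correction +8.9° → command heading 176.3°, groundspeed 140.4 kt
Leg 2: desired track 47.2°; wind correction +6.8° → command heading 54.0°, groundspeed 229.1 kt
Leg 3: desired track 136.3°; wind correction +14.5° → command heading 150.8°, groundspeed 157.5 kt
Leg 4: desired track 50.1°; wind correction +7.5° → command heading 57.6°, groundspeed 227.6 kt
Leg 5: desired track 285.2°; wind correction -15.9° → command heading 269.3°, groundspeed 171.9 kt
Leg 6: desired track 213.8°; wind correction -3.3° → command heading 210.5°, groundspeed 134.6 kt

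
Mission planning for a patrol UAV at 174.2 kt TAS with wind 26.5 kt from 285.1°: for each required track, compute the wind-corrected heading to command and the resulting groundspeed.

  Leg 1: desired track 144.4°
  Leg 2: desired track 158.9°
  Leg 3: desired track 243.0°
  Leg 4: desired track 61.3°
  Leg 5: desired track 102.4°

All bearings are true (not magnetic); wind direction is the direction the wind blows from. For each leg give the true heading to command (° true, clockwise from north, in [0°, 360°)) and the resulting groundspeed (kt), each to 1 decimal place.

Leg 1: desired track 144.4°; wind correction +5.5° → command heading 149.9°, groundspeed 193.9 kt
Leg 2: desired track 158.9°; wind correction +7.1° → command heading 166.0°, groundspeed 188.5 kt
Leg 3: desired track 243.0°; wind correction +5.9° → command heading 248.9°, groundspeed 153.6 kt
Leg 4: desired track 61.3°; wind correction -6.0° → command heading 55.3°, groundspeed 192.4 kt
Leg 5: desired track 102.4°; wind correction -0.4° → command heading 102.0°, groundspeed 200.7 kt

Leg 1: heading=149.9°, groundspeed=193.9 kt
Leg 2: heading=166.0°, groundspeed=188.5 kt
Leg 3: heading=248.9°, groundspeed=153.6 kt
Leg 4: heading=55.3°, groundspeed=192.4 kt
Leg 5: heading=102.0°, groundspeed=200.7 kt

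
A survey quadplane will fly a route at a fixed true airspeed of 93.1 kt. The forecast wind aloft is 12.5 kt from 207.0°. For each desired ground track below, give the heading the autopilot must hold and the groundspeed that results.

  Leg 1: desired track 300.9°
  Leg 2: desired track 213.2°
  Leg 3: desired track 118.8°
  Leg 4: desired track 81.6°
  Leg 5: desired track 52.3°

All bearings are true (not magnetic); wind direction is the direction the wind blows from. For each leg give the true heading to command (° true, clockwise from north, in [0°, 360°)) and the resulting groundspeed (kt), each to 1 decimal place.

Leg 1: desired track 300.9°; wind correction -7.7° → command heading 293.2°, groundspeed 93.1 kt
Leg 2: desired track 213.2°; wind correction -0.8° → command heading 212.4°, groundspeed 80.7 kt
Leg 3: desired track 118.8°; wind correction +7.7° → command heading 126.5°, groundspeed 91.9 kt
Leg 4: desired track 81.6°; wind correction +6.3° → command heading 87.9°, groundspeed 99.8 kt
Leg 5: desired track 52.3°; wind correction +3.3° → command heading 55.6°, groundspeed 104.2 kt

Leg 1: heading=293.2°, groundspeed=93.1 kt
Leg 2: heading=212.4°, groundspeed=80.7 kt
Leg 3: heading=126.5°, groundspeed=91.9 kt
Leg 4: heading=87.9°, groundspeed=99.8 kt
Leg 5: heading=55.6°, groundspeed=104.2 kt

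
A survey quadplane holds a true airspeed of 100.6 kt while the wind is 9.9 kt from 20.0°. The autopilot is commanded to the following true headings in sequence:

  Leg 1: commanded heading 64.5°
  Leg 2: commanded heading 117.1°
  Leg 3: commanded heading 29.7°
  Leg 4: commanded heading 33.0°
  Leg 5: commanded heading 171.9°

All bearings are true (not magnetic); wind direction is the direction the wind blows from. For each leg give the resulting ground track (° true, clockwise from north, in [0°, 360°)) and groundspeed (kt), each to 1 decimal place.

Leg 1: track=68.7°, groundspeed=93.8 kt
Leg 2: track=122.6°, groundspeed=102.3 kt
Leg 3: track=30.8°, groundspeed=90.9 kt
Leg 4: track=34.4°, groundspeed=91.0 kt
Leg 5: track=174.3°, groundspeed=109.4 kt

Leg 1: heading 64.5°; drift +4.2° → track 68.7°, groundspeed 93.8 kt
Leg 2: heading 117.1°; drift +5.5° → track 122.6°, groundspeed 102.3 kt
Leg 3: heading 29.7°; drift +1.1° → track 30.8°, groundspeed 90.9 kt
Leg 4: heading 33.0°; drift +1.4° → track 34.4°, groundspeed 91.0 kt
Leg 5: heading 171.9°; drift +2.4° → track 174.3°, groundspeed 109.4 kt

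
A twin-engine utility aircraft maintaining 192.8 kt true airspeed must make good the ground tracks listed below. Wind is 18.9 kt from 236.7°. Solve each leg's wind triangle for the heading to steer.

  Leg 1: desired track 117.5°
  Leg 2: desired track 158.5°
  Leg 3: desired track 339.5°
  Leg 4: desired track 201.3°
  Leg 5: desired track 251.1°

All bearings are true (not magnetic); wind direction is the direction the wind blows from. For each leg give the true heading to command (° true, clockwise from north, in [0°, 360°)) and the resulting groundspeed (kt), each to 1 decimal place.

Leg 1: heading=122.4°, groundspeed=201.3 kt
Leg 2: heading=164.0°, groundspeed=188.0 kt
Leg 3: heading=334.0°, groundspeed=196.1 kt
Leg 4: heading=204.6°, groundspeed=177.1 kt
Leg 5: heading=249.7°, groundspeed=174.4 kt

Leg 1: desired track 117.5°; wind correction +4.9° → command heading 122.4°, groundspeed 201.3 kt
Leg 2: desired track 158.5°; wind correction +5.5° → command heading 164.0°, groundspeed 188.0 kt
Leg 3: desired track 339.5°; wind correction -5.5° → command heading 334.0°, groundspeed 196.1 kt
Leg 4: desired track 201.3°; wind correction +3.3° → command heading 204.6°, groundspeed 177.1 kt
Leg 5: desired track 251.1°; wind correction -1.4° → command heading 249.7°, groundspeed 174.4 kt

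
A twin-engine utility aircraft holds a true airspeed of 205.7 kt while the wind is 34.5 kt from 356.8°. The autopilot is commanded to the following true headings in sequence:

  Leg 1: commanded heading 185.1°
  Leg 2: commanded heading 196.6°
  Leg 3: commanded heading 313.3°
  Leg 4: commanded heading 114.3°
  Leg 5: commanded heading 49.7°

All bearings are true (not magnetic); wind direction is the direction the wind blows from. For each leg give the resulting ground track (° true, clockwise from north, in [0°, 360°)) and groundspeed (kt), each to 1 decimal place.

Leg 1: heading 185.1°; drift -1.2° → track 183.9°, groundspeed 239.9 kt
Leg 2: heading 196.6°; drift -2.8° → track 193.8°, groundspeed 238.4 kt
Leg 3: heading 313.3°; drift -7.5° → track 305.8°, groundspeed 182.2 kt
Leg 4: heading 114.3°; drift +7.9° → track 122.2°, groundspeed 223.7 kt
Leg 5: heading 49.7°; drift +8.5° → track 58.2°, groundspeed 186.9 kt

Leg 1: track=183.9°, groundspeed=239.9 kt
Leg 2: track=193.8°, groundspeed=238.4 kt
Leg 3: track=305.8°, groundspeed=182.2 kt
Leg 4: track=122.2°, groundspeed=223.7 kt
Leg 5: track=58.2°, groundspeed=186.9 kt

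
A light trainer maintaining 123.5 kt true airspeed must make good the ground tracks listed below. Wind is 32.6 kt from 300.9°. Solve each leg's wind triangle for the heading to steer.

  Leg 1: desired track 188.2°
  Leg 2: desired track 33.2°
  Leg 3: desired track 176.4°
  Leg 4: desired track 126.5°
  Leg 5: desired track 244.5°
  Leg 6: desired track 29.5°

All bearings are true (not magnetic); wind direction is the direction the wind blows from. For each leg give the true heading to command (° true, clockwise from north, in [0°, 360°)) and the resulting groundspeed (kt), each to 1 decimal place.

Leg 1: heading=202.3°, groundspeed=132.4 kt
Leg 2: heading=17.9°, groundspeed=120.4 kt
Leg 3: heading=189.0°, groundspeed=139.0 kt
Leg 4: heading=128.0°, groundspeed=155.9 kt
Leg 5: heading=257.2°, groundspeed=102.4 kt
Leg 6: heading=14.2°, groundspeed=118.3 kt

Leg 1: desired track 188.2°; wind correction +14.1° → command heading 202.3°, groundspeed 132.4 kt
Leg 2: desired track 33.2°; wind correction -15.3° → command heading 17.9°, groundspeed 120.4 kt
Leg 3: desired track 176.4°; wind correction +12.6° → command heading 189.0°, groundspeed 139.0 kt
Leg 4: desired track 126.5°; wind correction +1.5° → command heading 128.0°, groundspeed 155.9 kt
Leg 5: desired track 244.5°; wind correction +12.7° → command heading 257.2°, groundspeed 102.4 kt
Leg 6: desired track 29.5°; wind correction -15.3° → command heading 14.2°, groundspeed 118.3 kt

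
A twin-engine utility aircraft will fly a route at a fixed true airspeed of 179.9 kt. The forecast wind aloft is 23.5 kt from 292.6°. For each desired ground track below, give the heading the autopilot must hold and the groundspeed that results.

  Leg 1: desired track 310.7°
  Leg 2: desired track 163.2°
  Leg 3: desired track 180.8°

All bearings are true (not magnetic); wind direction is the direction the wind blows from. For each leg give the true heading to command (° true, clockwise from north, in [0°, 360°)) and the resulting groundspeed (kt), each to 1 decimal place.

Leg 1: heading=308.4°, groundspeed=157.4 kt
Leg 2: heading=169.0°, groundspeed=193.9 kt
Leg 3: heading=187.8°, groundspeed=187.3 kt

Leg 1: desired track 310.7°; wind correction -2.3° → command heading 308.4°, groundspeed 157.4 kt
Leg 2: desired track 163.2°; wind correction +5.8° → command heading 169.0°, groundspeed 193.9 kt
Leg 3: desired track 180.8°; wind correction +7.0° → command heading 187.8°, groundspeed 187.3 kt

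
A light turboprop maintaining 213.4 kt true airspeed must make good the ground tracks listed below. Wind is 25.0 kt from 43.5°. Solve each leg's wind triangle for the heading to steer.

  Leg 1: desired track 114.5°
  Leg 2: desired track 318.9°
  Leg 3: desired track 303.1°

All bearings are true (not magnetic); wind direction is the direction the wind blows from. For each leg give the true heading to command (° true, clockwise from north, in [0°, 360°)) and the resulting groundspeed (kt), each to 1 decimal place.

Leg 1: desired track 114.5°; wind correction -6.4° → command heading 108.1°, groundspeed 203.9 kt
Leg 2: desired track 318.9°; wind correction +6.7° → command heading 325.6°, groundspeed 209.6 kt
Leg 3: desired track 303.1°; wind correction +6.6° → command heading 309.7°, groundspeed 216.5 kt

Leg 1: heading=108.1°, groundspeed=203.9 kt
Leg 2: heading=325.6°, groundspeed=209.6 kt
Leg 3: heading=309.7°, groundspeed=216.5 kt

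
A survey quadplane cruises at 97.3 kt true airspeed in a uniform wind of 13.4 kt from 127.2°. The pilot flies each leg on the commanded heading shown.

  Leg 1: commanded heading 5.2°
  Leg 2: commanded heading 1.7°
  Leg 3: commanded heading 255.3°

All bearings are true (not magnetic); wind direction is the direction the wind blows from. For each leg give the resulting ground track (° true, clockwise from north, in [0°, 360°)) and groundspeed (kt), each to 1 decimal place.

Leg 1: heading 5.2°; drift -6.2° → track 359.0°, groundspeed 105.0 kt
Leg 2: heading 1.7°; drift -5.9° → track 355.8°, groundspeed 105.6 kt
Leg 3: heading 255.3°; drift +5.7° → track 261.0°, groundspeed 106.1 kt

Leg 1: track=359.0°, groundspeed=105.0 kt
Leg 2: track=355.8°, groundspeed=105.6 kt
Leg 3: track=261.0°, groundspeed=106.1 kt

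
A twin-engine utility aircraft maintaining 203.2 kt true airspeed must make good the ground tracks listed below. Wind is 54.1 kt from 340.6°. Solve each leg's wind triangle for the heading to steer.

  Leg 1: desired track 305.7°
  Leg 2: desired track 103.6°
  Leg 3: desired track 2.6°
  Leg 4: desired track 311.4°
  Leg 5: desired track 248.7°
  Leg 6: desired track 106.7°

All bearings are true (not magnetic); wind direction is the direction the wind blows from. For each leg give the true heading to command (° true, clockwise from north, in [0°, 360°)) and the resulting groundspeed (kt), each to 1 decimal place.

Leg 1: desired track 305.7°; wind correction +8.8° → command heading 314.5°, groundspeed 156.5 kt
Leg 2: desired track 103.6°; wind correction -12.9° → command heading 90.7°, groundspeed 227.5 kt
Leg 3: desired track 2.6°; wind correction -5.7° → command heading 356.9°, groundspeed 152.0 kt
Leg 4: desired track 311.4°; wind correction +7.5° → command heading 318.9°, groundspeed 154.3 kt
Leg 5: desired track 248.7°; wind correction +15.4° → command heading 264.1°, groundspeed 197.7 kt
Leg 6: desired track 106.7°; wind correction -12.4° → command heading 94.3°, groundspeed 230.3 kt

Leg 1: heading=314.5°, groundspeed=156.5 kt
Leg 2: heading=90.7°, groundspeed=227.5 kt
Leg 3: heading=356.9°, groundspeed=152.0 kt
Leg 4: heading=318.9°, groundspeed=154.3 kt
Leg 5: heading=264.1°, groundspeed=197.7 kt
Leg 6: heading=94.3°, groundspeed=230.3 kt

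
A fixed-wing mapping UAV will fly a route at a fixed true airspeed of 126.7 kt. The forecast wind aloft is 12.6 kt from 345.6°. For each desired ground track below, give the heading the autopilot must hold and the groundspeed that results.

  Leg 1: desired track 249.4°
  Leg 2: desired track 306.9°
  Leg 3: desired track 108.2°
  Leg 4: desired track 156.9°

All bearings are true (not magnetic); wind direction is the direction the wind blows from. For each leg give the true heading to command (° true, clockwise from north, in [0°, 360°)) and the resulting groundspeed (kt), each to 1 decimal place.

Leg 1: desired track 249.4°; wind correction +5.7° → command heading 255.1°, groundspeed 127.4 kt
Leg 2: desired track 306.9°; wind correction +3.6° → command heading 310.5°, groundspeed 116.6 kt
Leg 3: desired track 108.2°; wind correction -4.8° → command heading 103.4°, groundspeed 133.0 kt
Leg 4: desired track 156.9°; wind correction -0.9° → command heading 156.0°, groundspeed 139.1 kt

Leg 1: heading=255.1°, groundspeed=127.4 kt
Leg 2: heading=310.5°, groundspeed=116.6 kt
Leg 3: heading=103.4°, groundspeed=133.0 kt
Leg 4: heading=156.0°, groundspeed=139.1 kt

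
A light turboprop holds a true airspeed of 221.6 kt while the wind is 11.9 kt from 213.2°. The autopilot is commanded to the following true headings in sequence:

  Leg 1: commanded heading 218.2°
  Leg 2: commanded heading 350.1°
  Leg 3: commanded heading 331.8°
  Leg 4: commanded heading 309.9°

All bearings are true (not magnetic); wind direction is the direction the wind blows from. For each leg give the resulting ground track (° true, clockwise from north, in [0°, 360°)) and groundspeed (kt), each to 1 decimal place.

Leg 1: track=218.5°, groundspeed=209.7 kt
Leg 2: track=352.1°, groundspeed=230.4 kt
Leg 3: track=334.4°, groundspeed=227.5 kt
Leg 4: track=312.9°, groundspeed=223.3 kt

Leg 1: heading 218.2°; drift +0.3° → track 218.5°, groundspeed 209.7 kt
Leg 2: heading 350.1°; drift +2.0° → track 352.1°, groundspeed 230.4 kt
Leg 3: heading 331.8°; drift +2.6° → track 334.4°, groundspeed 227.5 kt
Leg 4: heading 309.9°; drift +3.0° → track 312.9°, groundspeed 223.3 kt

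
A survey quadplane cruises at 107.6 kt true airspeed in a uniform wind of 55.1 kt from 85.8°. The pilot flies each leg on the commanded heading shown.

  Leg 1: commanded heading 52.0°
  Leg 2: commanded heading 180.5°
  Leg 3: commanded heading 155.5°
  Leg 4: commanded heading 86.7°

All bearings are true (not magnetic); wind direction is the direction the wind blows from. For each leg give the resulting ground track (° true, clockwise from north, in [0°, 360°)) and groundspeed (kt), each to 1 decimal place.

Leg 1: track=25.6°, groundspeed=69.0 kt
Leg 2: track=206.6°, groundspeed=124.8 kt
Leg 3: track=185.8°, groundspeed=102.5 kt
Leg 4: track=87.6°, groundspeed=52.5 kt

Leg 1: heading 52.0°; drift -26.4° → track 25.6°, groundspeed 69.0 kt
Leg 2: heading 180.5°; drift +26.1° → track 206.6°, groundspeed 124.8 kt
Leg 3: heading 155.5°; drift +30.3° → track 185.8°, groundspeed 102.5 kt
Leg 4: heading 86.7°; drift +0.9° → track 87.6°, groundspeed 52.5 kt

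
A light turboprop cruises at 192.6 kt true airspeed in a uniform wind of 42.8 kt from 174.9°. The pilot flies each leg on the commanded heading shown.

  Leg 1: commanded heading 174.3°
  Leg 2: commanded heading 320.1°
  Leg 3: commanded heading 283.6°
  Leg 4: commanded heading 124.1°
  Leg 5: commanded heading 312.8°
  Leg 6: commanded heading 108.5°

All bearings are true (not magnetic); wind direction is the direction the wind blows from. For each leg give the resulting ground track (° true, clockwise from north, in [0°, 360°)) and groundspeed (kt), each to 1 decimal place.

Leg 1: track=174.1°, groundspeed=149.8 kt
Leg 2: track=326.2°, groundspeed=229.1 kt
Leg 3: track=294.7°, groundspeed=210.3 kt
Leg 4: track=112.8°, groundspeed=168.8 kt
Leg 5: track=320.1°, groundspeed=226.2 kt
Leg 6: track=95.9°, groundspeed=179.8 kt

Leg 1: heading 174.3°; drift -0.2° → track 174.1°, groundspeed 149.8 kt
Leg 2: heading 320.1°; drift +6.1° → track 326.2°, groundspeed 229.1 kt
Leg 3: heading 283.6°; drift +11.1° → track 294.7°, groundspeed 210.3 kt
Leg 4: heading 124.1°; drift -11.3° → track 112.8°, groundspeed 168.8 kt
Leg 5: heading 312.8°; drift +7.3° → track 320.1°, groundspeed 226.2 kt
Leg 6: heading 108.5°; drift -12.6° → track 95.9°, groundspeed 179.8 kt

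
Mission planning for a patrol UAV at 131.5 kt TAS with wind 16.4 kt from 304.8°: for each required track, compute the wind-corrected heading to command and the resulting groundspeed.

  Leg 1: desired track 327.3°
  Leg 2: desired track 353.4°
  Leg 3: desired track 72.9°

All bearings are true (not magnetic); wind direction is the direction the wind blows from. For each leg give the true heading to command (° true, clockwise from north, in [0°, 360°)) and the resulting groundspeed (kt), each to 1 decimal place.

Leg 1: desired track 327.3°; wind correction -2.7° → command heading 324.6°, groundspeed 116.2 kt
Leg 2: desired track 353.4°; wind correction -5.4° → command heading 348.0°, groundspeed 120.1 kt
Leg 3: desired track 72.9°; wind correction -5.6° → command heading 67.3°, groundspeed 141.0 kt

Leg 1: heading=324.6°, groundspeed=116.2 kt
Leg 2: heading=348.0°, groundspeed=120.1 kt
Leg 3: heading=67.3°, groundspeed=141.0 kt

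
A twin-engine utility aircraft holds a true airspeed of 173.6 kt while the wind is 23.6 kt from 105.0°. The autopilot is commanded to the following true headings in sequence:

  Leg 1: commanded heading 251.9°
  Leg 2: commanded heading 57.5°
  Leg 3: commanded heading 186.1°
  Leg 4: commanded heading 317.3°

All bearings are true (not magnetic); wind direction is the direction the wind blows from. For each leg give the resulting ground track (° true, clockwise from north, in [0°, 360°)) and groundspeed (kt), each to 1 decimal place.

Leg 1: heading 251.9°; drift +3.8° → track 255.7°, groundspeed 193.8 kt
Leg 2: heading 57.5°; drift -6.3° → track 51.2°, groundspeed 158.6 kt
Leg 3: heading 186.1°; drift +7.8° → track 193.9°, groundspeed 171.5 kt
Leg 4: heading 317.3°; drift -3.7° → track 313.6°, groundspeed 194.0 kt

Leg 1: track=255.7°, groundspeed=193.8 kt
Leg 2: track=51.2°, groundspeed=158.6 kt
Leg 3: track=193.9°, groundspeed=171.5 kt
Leg 4: track=313.6°, groundspeed=194.0 kt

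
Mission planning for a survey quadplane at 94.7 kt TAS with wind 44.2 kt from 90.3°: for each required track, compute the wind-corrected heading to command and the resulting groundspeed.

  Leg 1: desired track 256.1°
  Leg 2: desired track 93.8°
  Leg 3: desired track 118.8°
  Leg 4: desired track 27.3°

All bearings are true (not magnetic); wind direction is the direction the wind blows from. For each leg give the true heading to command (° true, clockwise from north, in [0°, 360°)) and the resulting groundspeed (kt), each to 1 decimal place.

Leg 1: desired track 256.1°; wind correction -6.6° → command heading 249.5°, groundspeed 136.9 kt
Leg 2: desired track 93.8°; wind correction -1.6° → command heading 92.2°, groundspeed 50.5 kt
Leg 3: desired track 118.8°; wind correction -12.9° → command heading 105.9°, groundspeed 53.5 kt
Leg 4: desired track 27.3°; wind correction +24.6° → command heading 51.9°, groundspeed 66.1 kt

Leg 1: heading=249.5°, groundspeed=136.9 kt
Leg 2: heading=92.2°, groundspeed=50.5 kt
Leg 3: heading=105.9°, groundspeed=53.5 kt
Leg 4: heading=51.9°, groundspeed=66.1 kt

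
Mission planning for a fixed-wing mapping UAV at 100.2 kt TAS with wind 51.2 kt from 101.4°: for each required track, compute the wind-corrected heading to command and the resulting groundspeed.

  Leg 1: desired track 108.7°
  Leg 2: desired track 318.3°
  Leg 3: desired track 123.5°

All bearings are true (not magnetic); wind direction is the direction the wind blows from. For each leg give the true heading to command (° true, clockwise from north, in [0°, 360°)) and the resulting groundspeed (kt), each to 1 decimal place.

Leg 1: heading=105.0°, groundspeed=49.2 kt
Leg 2: heading=336.2°, groundspeed=136.3 kt
Leg 3: heading=112.4°, groundspeed=50.9 kt

Leg 1: desired track 108.7°; wind correction -3.7° → command heading 105.0°, groundspeed 49.2 kt
Leg 2: desired track 318.3°; wind correction +17.9° → command heading 336.2°, groundspeed 136.3 kt
Leg 3: desired track 123.5°; wind correction -11.1° → command heading 112.4°, groundspeed 50.9 kt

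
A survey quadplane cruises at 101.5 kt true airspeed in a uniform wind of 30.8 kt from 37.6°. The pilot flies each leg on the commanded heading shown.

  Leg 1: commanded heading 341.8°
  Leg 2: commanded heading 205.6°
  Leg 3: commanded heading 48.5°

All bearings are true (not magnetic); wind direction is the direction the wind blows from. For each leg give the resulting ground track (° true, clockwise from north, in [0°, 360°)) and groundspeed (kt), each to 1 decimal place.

Leg 1: heading 341.8°; drift -16.8° → track 325.0°, groundspeed 88.0 kt
Leg 2: heading 205.6°; drift +2.8° → track 208.4°, groundspeed 131.8 kt
Leg 3: heading 48.5°; drift +4.7° → track 53.2°, groundspeed 71.5 kt

Leg 1: track=325.0°, groundspeed=88.0 kt
Leg 2: track=208.4°, groundspeed=131.8 kt
Leg 3: track=53.2°, groundspeed=71.5 kt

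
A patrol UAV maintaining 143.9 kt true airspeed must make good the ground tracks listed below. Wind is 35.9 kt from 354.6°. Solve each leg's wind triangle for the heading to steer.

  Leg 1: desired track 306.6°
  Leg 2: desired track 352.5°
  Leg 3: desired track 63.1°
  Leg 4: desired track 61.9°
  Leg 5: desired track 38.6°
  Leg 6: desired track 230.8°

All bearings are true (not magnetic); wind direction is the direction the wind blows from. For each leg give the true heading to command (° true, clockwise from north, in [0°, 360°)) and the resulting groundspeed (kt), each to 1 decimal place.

Leg 1: desired track 306.6°; wind correction +10.7° → command heading 317.3°, groundspeed 117.4 kt
Leg 2: desired track 352.5°; wind correction +0.5° → command heading 353.0°, groundspeed 108.0 kt
Leg 3: desired track 63.1°; wind correction -13.4° → command heading 49.7°, groundspeed 126.8 kt
Leg 4: desired track 61.9°; wind correction -13.3° → command heading 48.6°, groundspeed 126.2 kt
Leg 5: desired track 38.6°; wind correction -10.0° → command heading 28.6°, groundspeed 115.9 kt
Leg 6: desired track 230.8°; wind correction +12.0° → command heading 242.8°, groundspeed 160.7 kt

Leg 1: heading=317.3°, groundspeed=117.4 kt
Leg 2: heading=353.0°, groundspeed=108.0 kt
Leg 3: heading=49.7°, groundspeed=126.8 kt
Leg 4: heading=48.6°, groundspeed=126.2 kt
Leg 5: heading=28.6°, groundspeed=115.9 kt
Leg 6: heading=242.8°, groundspeed=160.7 kt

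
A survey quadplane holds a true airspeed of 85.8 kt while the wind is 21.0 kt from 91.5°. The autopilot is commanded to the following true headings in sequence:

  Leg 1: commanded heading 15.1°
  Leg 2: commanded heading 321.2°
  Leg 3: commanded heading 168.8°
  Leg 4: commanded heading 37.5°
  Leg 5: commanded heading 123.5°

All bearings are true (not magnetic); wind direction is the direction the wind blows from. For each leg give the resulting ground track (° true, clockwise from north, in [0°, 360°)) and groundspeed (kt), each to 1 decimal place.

Leg 1: track=0.9°, groundspeed=83.4 kt
Leg 2: track=312.0°, groundspeed=100.7 kt
Leg 3: track=183.0°, groundspeed=83.7 kt
Leg 4: track=24.5°, groundspeed=75.4 kt
Leg 5: track=132.8°, groundspeed=68.9 kt

Leg 1: heading 15.1°; drift -14.2° → track 0.9°, groundspeed 83.4 kt
Leg 2: heading 321.2°; drift -9.2° → track 312.0°, groundspeed 100.7 kt
Leg 3: heading 168.8°; drift +14.2° → track 183.0°, groundspeed 83.7 kt
Leg 4: heading 37.5°; drift -13.0° → track 24.5°, groundspeed 75.4 kt
Leg 5: heading 123.5°; drift +9.3° → track 132.8°, groundspeed 68.9 kt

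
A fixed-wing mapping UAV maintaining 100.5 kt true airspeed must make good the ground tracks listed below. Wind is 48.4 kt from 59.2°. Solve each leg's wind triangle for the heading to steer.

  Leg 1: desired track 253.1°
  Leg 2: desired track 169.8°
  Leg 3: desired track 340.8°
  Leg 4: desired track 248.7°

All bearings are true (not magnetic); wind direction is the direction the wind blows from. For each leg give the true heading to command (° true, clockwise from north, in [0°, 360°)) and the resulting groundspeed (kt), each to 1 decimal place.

Leg 1: heading=259.7°, groundspeed=146.8 kt
Leg 2: heading=143.0°, groundspeed=106.7 kt
Leg 3: heading=8.9°, groundspeed=78.9 kt
Leg 4: heading=253.3°, groundspeed=147.9 kt

Leg 1: desired track 253.1°; wind correction +6.6° → command heading 259.7°, groundspeed 146.8 kt
Leg 2: desired track 169.8°; wind correction -26.8° → command heading 143.0°, groundspeed 106.7 kt
Leg 3: desired track 340.8°; wind correction +28.1° → command heading 8.9°, groundspeed 78.9 kt
Leg 4: desired track 248.7°; wind correction +4.6° → command heading 253.3°, groundspeed 147.9 kt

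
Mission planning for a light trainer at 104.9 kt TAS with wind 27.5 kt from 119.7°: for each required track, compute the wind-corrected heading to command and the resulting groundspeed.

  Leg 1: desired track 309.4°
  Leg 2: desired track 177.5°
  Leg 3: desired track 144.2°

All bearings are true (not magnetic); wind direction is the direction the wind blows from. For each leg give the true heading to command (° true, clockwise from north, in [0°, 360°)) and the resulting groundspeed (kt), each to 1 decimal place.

Leg 1: desired track 309.4°; wind correction +2.5° → command heading 311.9°, groundspeed 131.9 kt
Leg 2: desired track 177.5°; wind correction -12.8° → command heading 164.7°, groundspeed 87.6 kt
Leg 3: desired track 144.2°; wind correction -6.2° → command heading 138.0°, groundspeed 79.3 kt

Leg 1: heading=311.9°, groundspeed=131.9 kt
Leg 2: heading=164.7°, groundspeed=87.6 kt
Leg 3: heading=138.0°, groundspeed=79.3 kt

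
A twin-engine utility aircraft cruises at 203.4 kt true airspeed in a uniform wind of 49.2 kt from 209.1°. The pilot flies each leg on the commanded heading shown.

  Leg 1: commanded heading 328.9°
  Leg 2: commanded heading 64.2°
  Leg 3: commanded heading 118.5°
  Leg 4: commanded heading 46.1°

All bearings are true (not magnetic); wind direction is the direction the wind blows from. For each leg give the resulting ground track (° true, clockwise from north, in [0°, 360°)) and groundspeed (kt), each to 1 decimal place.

Leg 1: heading 328.9°; drift +10.6° → track 339.5°, groundspeed 231.8 kt
Leg 2: heading 64.2°; drift -6.6° → track 57.6°, groundspeed 245.3 kt
Leg 3: heading 118.5°; drift -13.6° → track 104.9°, groundspeed 209.8 kt
Leg 4: heading 46.1°; drift -3.3° → track 42.8°, groundspeed 250.9 kt

Leg 1: track=339.5°, groundspeed=231.8 kt
Leg 2: track=57.6°, groundspeed=245.3 kt
Leg 3: track=104.9°, groundspeed=209.8 kt
Leg 4: track=42.8°, groundspeed=250.9 kt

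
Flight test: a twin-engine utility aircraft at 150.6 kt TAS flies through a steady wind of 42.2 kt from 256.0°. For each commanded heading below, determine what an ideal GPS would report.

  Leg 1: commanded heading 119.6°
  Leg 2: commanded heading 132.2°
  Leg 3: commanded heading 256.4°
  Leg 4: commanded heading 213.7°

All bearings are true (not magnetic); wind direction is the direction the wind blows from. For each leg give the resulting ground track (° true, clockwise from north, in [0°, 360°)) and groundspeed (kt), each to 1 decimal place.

Leg 1: heading 119.6°; drift -9.1° → track 110.5°, groundspeed 183.5 kt
Leg 2: heading 132.2°; drift -11.4° → track 120.8°, groundspeed 177.6 kt
Leg 3: heading 256.4°; drift +0.2° → track 256.6°, groundspeed 108.4 kt
Leg 4: heading 213.7°; drift -13.4° → track 200.3°, groundspeed 122.7 kt

Leg 1: track=110.5°, groundspeed=183.5 kt
Leg 2: track=120.8°, groundspeed=177.6 kt
Leg 3: track=256.6°, groundspeed=108.4 kt
Leg 4: track=200.3°, groundspeed=122.7 kt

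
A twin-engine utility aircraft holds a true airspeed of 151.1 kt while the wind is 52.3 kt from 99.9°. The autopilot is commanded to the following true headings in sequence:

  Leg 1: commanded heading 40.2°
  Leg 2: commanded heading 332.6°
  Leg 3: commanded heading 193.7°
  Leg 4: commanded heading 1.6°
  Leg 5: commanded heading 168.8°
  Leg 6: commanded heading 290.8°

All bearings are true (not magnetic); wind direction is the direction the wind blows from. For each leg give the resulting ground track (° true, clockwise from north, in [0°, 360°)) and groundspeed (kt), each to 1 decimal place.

Leg 1: track=20.3°, groundspeed=132.6 kt
Leg 2: track=319.8°, groundspeed=187.5 kt
Leg 3: track=212.4°, groundspeed=163.1 kt
Leg 4: track=343.5°, groundspeed=166.9 kt
Leg 5: track=189.0°, groundspeed=141.0 kt
Leg 6: track=288.0°, groundspeed=202.7 kt

Leg 1: heading 40.2°; drift -19.9° → track 20.3°, groundspeed 132.6 kt
Leg 2: heading 332.6°; drift -12.8° → track 319.8°, groundspeed 187.5 kt
Leg 3: heading 193.7°; drift +18.7° → track 212.4°, groundspeed 163.1 kt
Leg 4: heading 1.6°; drift -18.1° → track 343.5°, groundspeed 166.9 kt
Leg 5: heading 168.8°; drift +20.2° → track 189.0°, groundspeed 141.0 kt
Leg 6: heading 290.8°; drift -2.8° → track 288.0°, groundspeed 202.7 kt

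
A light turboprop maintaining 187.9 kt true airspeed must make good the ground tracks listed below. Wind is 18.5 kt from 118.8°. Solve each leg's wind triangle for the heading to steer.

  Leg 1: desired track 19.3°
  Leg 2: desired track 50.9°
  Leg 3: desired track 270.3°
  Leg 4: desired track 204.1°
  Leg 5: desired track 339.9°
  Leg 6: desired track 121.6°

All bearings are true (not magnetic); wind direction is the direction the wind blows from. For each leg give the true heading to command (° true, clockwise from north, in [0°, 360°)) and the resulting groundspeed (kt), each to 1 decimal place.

Leg 1: desired track 19.3°; wind correction +5.6° → command heading 24.9°, groundspeed 190.1 kt
Leg 2: desired track 50.9°; wind correction +5.2° → command heading 56.1°, groundspeed 180.2 kt
Leg 3: desired track 270.3°; wind correction -2.7° → command heading 267.6°, groundspeed 204.0 kt
Leg 4: desired track 204.1°; wind correction -5.6° → command heading 198.5°, groundspeed 185.5 kt
Leg 5: desired track 339.9°; wind correction +3.7° → command heading 343.6°, groundspeed 201.4 kt
Leg 6: desired track 121.6°; wind correction -0.3° → command heading 121.3°, groundspeed 169.4 kt

Leg 1: heading=24.9°, groundspeed=190.1 kt
Leg 2: heading=56.1°, groundspeed=180.2 kt
Leg 3: heading=267.6°, groundspeed=204.0 kt
Leg 4: heading=198.5°, groundspeed=185.5 kt
Leg 5: heading=343.6°, groundspeed=201.4 kt
Leg 6: heading=121.3°, groundspeed=169.4 kt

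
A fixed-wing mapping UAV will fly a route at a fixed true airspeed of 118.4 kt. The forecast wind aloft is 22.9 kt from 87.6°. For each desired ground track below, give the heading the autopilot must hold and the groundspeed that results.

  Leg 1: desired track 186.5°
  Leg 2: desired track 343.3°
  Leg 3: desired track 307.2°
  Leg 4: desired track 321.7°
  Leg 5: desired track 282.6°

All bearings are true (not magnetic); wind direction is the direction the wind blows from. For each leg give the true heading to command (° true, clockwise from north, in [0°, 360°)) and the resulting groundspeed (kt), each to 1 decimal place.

Leg 1: heading=175.5°, groundspeed=119.8 kt
Leg 2: heading=354.1°, groundspeed=122.0 kt
Leg 3: heading=314.3°, groundspeed=135.1 kt
Leg 4: heading=330.7°, groundspeed=130.4 kt
Leg 5: heading=285.5°, groundspeed=140.4 kt

Leg 1: desired track 186.5°; wind correction -11.0° → command heading 175.5°, groundspeed 119.8 kt
Leg 2: desired track 343.3°; wind correction +10.8° → command heading 354.1°, groundspeed 122.0 kt
Leg 3: desired track 307.2°; wind correction +7.1° → command heading 314.3°, groundspeed 135.1 kt
Leg 4: desired track 321.7°; wind correction +9.0° → command heading 330.7°, groundspeed 130.4 kt
Leg 5: desired track 282.6°; wind correction +2.9° → command heading 285.5°, groundspeed 140.4 kt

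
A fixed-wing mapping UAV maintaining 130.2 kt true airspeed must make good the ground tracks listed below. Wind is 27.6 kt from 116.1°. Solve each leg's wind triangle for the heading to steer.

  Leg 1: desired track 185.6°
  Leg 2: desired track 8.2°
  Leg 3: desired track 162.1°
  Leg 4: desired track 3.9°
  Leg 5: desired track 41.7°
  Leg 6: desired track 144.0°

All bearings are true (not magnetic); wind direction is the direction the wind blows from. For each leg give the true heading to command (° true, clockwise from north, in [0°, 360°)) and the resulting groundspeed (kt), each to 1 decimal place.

Leg 1: desired track 185.6°; wind correction -11.5° → command heading 174.1°, groundspeed 117.9 kt
Leg 2: desired track 8.2°; wind correction +11.6° → command heading 19.8°, groundspeed 136.0 kt
Leg 3: desired track 162.1°; wind correction -8.8° → command heading 153.3°, groundspeed 109.5 kt
Leg 4: desired track 3.9°; wind correction +11.3° → command heading 15.2°, groundspeed 138.1 kt
Leg 5: desired track 41.7°; wind correction +11.8° → command heading 53.5°, groundspeed 120.0 kt
Leg 6: desired track 144.0°; wind correction -5.7° → command heading 138.3°, groundspeed 105.2 kt

Leg 1: heading=174.1°, groundspeed=117.9 kt
Leg 2: heading=19.8°, groundspeed=136.0 kt
Leg 3: heading=153.3°, groundspeed=109.5 kt
Leg 4: heading=15.2°, groundspeed=138.1 kt
Leg 5: heading=53.5°, groundspeed=120.0 kt
Leg 6: heading=138.3°, groundspeed=105.2 kt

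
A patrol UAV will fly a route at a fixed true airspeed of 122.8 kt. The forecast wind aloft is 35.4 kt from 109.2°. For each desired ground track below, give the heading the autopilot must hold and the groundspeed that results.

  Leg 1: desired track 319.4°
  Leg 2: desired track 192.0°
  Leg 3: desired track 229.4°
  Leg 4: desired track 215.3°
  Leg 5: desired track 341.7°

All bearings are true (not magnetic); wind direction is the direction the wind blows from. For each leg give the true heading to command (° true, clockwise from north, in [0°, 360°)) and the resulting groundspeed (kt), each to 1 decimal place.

Leg 1: heading=327.7°, groundspeed=152.1 kt
Leg 2: heading=175.4°, groundspeed=113.2 kt
Leg 3: heading=215.0°, groundspeed=136.7 kt
Leg 4: heading=199.2°, groundspeed=127.8 kt
Leg 5: heading=354.9°, groundspeed=141.1 kt

Leg 1: desired track 319.4°; wind correction +8.3° → command heading 327.7°, groundspeed 152.1 kt
Leg 2: desired track 192.0°; wind correction -16.6° → command heading 175.4°, groundspeed 113.2 kt
Leg 3: desired track 229.4°; wind correction -14.4° → command heading 215.0°, groundspeed 136.7 kt
Leg 4: desired track 215.3°; wind correction -16.1° → command heading 199.2°, groundspeed 127.8 kt
Leg 5: desired track 341.7°; wind correction +13.2° → command heading 354.9°, groundspeed 141.1 kt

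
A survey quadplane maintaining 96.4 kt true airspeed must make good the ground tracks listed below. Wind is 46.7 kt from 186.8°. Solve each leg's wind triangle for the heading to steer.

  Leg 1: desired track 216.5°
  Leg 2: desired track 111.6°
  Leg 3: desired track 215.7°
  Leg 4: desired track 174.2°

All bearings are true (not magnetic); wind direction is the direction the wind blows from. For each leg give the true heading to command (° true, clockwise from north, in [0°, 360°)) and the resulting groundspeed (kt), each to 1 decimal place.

Leg 1: desired track 216.5°; wind correction -13.9° → command heading 202.6°, groundspeed 53.0 kt
Leg 2: desired track 111.6°; wind correction +27.9° → command heading 139.5°, groundspeed 73.2 kt
Leg 3: desired track 215.7°; wind correction -13.5° → command heading 202.2°, groundspeed 52.8 kt
Leg 4: desired track 174.2°; wind correction +6.1° → command heading 180.3°, groundspeed 50.3 kt

Leg 1: heading=202.6°, groundspeed=53.0 kt
Leg 2: heading=139.5°, groundspeed=73.2 kt
Leg 3: heading=202.2°, groundspeed=52.8 kt
Leg 4: heading=180.3°, groundspeed=50.3 kt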